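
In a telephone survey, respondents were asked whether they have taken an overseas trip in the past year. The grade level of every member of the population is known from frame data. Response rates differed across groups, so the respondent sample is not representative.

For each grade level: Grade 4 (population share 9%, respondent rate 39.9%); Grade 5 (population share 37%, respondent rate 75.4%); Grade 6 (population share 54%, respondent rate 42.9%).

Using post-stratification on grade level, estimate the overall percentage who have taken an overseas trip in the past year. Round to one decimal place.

Post-stratification weights by population share, not respondent share:
  Grade 4: 0.09 × 39.9 = 3.591
  Grade 5: 0.37 × 75.4 = 27.898
  Grade 6: 0.54 × 42.9 = 23.166
Post-stratified estimate = 54.655 → 54.7%.

54.7%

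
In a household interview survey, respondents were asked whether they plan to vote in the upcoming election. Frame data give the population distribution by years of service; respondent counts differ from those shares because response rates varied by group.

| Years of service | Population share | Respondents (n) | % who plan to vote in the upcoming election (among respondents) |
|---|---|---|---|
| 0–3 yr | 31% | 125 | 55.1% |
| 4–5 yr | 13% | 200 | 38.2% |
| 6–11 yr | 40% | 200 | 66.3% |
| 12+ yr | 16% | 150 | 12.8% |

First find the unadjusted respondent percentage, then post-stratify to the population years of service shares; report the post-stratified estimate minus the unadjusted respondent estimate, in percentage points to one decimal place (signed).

+6.6 percentage points

Without adjustment, the pooled respondent share is:
  (125/675)×55.1 + (200/675)×38.2 + (200/675)×66.3 + (150/675)×12.8 = 44.0111%
Post-stratifying to population shares instead:
  0.31×55.1 + 0.13×38.2 + 0.4×66.3 + 0.16×12.8 = 50.615%
Difference = 50.615 − 44.0111 = 6.6039 pp.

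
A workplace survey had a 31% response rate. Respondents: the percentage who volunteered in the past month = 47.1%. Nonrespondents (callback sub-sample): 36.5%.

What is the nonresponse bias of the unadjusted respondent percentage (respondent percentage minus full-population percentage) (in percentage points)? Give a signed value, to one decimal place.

+7.3 percentage points

Nonresponse fraction = 1 − 0.31 = 0.69.
Bias = (nonresponse fraction) × (respondent percentage − nonrespondent percentage)
     = 0.69 × (47.1 − 36.5) = 0.69 × 10.6 = 7.314.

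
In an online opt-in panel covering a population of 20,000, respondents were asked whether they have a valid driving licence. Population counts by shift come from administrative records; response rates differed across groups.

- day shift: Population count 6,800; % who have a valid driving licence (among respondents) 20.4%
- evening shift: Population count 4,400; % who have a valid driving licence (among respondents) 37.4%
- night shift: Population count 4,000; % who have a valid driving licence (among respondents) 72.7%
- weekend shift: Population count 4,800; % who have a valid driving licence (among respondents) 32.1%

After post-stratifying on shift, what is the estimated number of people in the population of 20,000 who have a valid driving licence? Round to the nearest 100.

Each cell contributes its population count × the respondent rate:
  day shift: 6,800 × 20.4% = 1387.2
  evening shift: 4,400 × 37.4% = 1645.6
  night shift: 4,000 × 72.7% = 2908
  weekend shift: 4,800 × 32.1% = 1540.8
Estimated total = 7481.6 → 7,500.

7,500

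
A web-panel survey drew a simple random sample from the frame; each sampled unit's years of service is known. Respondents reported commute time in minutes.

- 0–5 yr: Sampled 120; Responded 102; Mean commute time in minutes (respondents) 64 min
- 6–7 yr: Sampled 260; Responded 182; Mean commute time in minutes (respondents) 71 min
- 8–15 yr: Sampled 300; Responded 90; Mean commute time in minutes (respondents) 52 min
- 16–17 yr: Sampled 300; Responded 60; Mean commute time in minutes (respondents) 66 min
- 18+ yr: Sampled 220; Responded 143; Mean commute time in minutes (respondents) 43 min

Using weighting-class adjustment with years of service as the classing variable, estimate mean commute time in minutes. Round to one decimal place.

Response rates by class: 0–5 yr 102/120 = 85%, 6–7 yr 182/260 = 70%, 8–15 yr 90/300 = 30%, 16–17 yr 60/300 = 20%, 18+ yr 143/220 = 65%.
Each respondent's weight = sampled/responded in their class; summing within a class gives n_sampled, so:
  0–5 yr: 120 × 64 = 7680
  6–7 yr: 260 × 71 = 18,460
  8–15 yr: 300 × 52 = 15,600
  16–17 yr: 300 × 66 = 19,800
  18+ yr: 220 × 43 = 9460
Adjusted estimate = 71,000 / 1,200 = 59.1667 → 59.2.

59.2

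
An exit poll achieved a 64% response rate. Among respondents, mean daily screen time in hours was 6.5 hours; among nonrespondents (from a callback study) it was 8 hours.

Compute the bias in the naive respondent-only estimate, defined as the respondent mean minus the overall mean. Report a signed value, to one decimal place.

Nonresponse fraction = 1 − 0.64 = 0.36.
Bias = (nonresponse fraction) × (respondent mean − nonrespondent mean)
     = 0.36 × (6.5 − 8) = 0.36 × -1.5 = -0.54.

-0.5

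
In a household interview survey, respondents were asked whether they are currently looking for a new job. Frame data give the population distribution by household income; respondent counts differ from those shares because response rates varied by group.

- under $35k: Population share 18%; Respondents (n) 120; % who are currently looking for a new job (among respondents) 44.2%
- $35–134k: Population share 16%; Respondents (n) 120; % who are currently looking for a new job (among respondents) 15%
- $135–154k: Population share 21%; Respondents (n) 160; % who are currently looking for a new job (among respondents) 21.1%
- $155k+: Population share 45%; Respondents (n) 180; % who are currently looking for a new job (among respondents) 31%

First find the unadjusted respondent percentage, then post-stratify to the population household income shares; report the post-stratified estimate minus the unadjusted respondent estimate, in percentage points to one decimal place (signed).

Without adjustment, the pooled respondent share is:
  (120/580)×44.2 + (120/580)×15 + (160/580)×21.1 + (180/580)×31 = 27.6897%
Reweighting by population household income shares:
  0.18×44.2 + 0.16×15 + 0.21×21.1 + 0.45×31 = 28.737%
Difference = 28.737 − 27.6897 = 1.0473 pp.

+1.0 percentage points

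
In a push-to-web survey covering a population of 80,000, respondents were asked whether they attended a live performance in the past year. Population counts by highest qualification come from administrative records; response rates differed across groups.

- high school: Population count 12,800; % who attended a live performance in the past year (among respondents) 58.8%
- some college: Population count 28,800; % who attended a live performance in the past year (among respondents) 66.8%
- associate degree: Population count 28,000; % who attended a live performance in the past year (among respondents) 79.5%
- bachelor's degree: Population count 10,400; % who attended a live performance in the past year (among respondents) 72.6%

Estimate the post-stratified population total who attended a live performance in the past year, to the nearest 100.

Estimated count per cell = population count × respondent percentage:
  high school: 12,800 × 58.8% = 7526.4
  some college: 28,800 × 66.8% = 19238.4
  associate degree: 28,000 × 79.5% = 22,260
  bachelor's degree: 10,400 × 72.6% = 7550.4
Estimated total = 56575.2 → 56,600.

56,600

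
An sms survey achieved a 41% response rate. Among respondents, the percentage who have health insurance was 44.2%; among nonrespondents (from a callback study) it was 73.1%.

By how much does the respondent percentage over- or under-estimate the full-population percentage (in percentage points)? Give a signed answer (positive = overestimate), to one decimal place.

Nonresponse fraction = 1 − 0.41 = 0.59.
Bias = (nonresponse fraction) × (respondent percentage − nonrespondent percentage)
     = 0.59 × (44.2 − 73.1) = 0.59 × -28.9 = -17.051.

-17.1 percentage points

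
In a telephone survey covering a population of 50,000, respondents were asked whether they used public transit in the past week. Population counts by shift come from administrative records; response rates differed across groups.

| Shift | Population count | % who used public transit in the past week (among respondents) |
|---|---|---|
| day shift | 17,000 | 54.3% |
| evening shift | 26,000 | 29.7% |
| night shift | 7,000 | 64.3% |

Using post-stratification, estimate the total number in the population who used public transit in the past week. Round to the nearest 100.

Estimated count per cell = population count × respondent percentage:
  day shift: 17,000 × 54.3% = 9231
  evening shift: 26,000 × 29.7% = 7722
  night shift: 7,000 × 64.3% = 4501
Estimated total = 21,454 → 21,500.

21,500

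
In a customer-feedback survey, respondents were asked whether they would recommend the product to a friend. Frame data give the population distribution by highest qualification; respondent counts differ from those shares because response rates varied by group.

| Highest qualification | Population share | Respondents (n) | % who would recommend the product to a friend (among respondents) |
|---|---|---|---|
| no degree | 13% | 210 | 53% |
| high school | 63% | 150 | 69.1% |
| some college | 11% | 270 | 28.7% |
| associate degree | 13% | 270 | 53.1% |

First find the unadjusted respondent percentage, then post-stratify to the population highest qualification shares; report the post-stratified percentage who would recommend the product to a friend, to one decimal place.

Without adjustment, the pooled respondent share is:
  (210/900)×53 + (150/900)×69.1 + (270/900)×28.7 + (270/900)×53.1 = 48.4233%
Reweighting by population highest qualification shares:
  0.13×53 + 0.63×69.1 + 0.11×28.7 + 0.13×53.1 = 60.483%

60.5%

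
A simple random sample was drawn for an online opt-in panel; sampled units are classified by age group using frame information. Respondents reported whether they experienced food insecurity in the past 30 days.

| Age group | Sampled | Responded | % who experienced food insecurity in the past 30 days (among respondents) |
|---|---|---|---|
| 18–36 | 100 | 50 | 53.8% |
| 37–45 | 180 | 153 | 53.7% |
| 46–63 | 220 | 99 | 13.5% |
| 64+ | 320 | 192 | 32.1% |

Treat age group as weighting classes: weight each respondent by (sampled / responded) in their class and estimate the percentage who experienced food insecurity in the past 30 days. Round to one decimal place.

Response rates by class: 18–36 50/100 = 50%, 37–45 153/180 = 85%, 46–63 99/220 = 45%, 64+ 192/320 = 60%.
Each respondent's weight = sampled/responded in their class; summing within a class gives n_sampled, so:
  18–36: 100 × 53.8 = 5380
  37–45: 180 × 53.7 = 9666
  46–63: 220 × 13.5 = 2970
  64+: 320 × 32.1 = 10,272
Adjusted estimate = 28,288 / 820 = 34.4976 → 34.5%.

34.5%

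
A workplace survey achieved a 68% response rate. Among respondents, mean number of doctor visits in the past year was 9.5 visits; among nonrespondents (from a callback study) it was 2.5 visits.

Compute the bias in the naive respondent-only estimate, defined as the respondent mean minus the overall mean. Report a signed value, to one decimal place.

+2.2

Nonresponse fraction = 1 − 0.68 = 0.32.
Bias = (nonresponse fraction) × (respondent mean − nonrespondent mean)
     = 0.32 × (9.5 − 2.5) = 0.32 × 7 = 2.24.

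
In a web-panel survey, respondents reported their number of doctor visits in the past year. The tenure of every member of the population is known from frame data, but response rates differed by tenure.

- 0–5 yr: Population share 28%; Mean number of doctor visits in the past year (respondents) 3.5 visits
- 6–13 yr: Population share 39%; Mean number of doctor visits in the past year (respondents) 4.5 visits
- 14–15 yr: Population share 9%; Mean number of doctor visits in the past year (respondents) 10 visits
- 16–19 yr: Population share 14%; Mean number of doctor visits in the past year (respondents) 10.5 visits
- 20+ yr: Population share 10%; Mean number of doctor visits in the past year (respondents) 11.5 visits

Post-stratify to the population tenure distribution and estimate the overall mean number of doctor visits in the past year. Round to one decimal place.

6.3

Reweight to the known tenure distribution:
  0–5 yr: 0.28 × 3.5 = 0.98
  6–13 yr: 0.39 × 4.5 = 1.755
  14–15 yr: 0.09 × 10 = 0.9
  16–19 yr: 0.14 × 10.5 = 1.47
  20+ yr: 0.1 × 11.5 = 1.15
Post-stratified estimate = 6.255 → 6.3.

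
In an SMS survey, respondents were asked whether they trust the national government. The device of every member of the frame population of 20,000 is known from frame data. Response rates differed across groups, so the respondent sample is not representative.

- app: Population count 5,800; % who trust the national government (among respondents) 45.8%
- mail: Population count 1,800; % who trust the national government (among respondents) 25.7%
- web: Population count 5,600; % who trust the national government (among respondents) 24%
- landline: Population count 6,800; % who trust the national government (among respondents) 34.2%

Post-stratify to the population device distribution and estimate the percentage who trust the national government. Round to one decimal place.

33.9%

Each cell contributes population-share × respondent value:
  app: (5,800/20,000) × 45.8 = 13.282
  mail: (1,800/20,000) × 25.7 = 2.313
  web: (5,600/20,000) × 24 = 6.72
  landline: (6,800/20,000) × 34.2 = 11.628
Post-stratified estimate = 33.943 → 33.9%.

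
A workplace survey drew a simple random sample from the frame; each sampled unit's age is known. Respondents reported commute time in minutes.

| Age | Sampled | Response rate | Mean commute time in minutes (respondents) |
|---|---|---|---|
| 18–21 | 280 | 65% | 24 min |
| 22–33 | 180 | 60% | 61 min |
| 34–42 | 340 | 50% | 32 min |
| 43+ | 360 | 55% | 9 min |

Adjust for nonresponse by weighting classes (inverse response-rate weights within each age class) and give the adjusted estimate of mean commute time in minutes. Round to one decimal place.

With weight = n_sampled/n_responded per class, the weighted class total is n_sampled:
  18–21: 280 × 24 = 6720
  22–33: 180 × 61 = 10,980
  34–42: 340 × 32 = 10,880
  43+: 360 × 9 = 3240
Adjusted estimate = 31,820 / 1,160 = 27.431 → 27.4.

27.4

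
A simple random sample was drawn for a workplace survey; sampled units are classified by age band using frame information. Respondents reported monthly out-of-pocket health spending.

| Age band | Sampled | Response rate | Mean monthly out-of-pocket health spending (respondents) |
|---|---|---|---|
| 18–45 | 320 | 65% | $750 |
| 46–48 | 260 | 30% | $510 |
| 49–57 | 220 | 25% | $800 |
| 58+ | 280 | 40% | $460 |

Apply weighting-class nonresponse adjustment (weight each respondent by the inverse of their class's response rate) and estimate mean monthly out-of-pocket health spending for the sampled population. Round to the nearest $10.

Inverse-response-rate weighting restores each class to its sampled count, so class totals weight by n_sampled:
  18–45: 320 × 750 = 240,000
  46–48: 260 × 510 = 132,600
  49–57: 220 × 800 = 176,000
  58+: 280 × 460 = 128,800
Adjusted estimate = 677,400 / 1,080 = 627.222 → $630.

$630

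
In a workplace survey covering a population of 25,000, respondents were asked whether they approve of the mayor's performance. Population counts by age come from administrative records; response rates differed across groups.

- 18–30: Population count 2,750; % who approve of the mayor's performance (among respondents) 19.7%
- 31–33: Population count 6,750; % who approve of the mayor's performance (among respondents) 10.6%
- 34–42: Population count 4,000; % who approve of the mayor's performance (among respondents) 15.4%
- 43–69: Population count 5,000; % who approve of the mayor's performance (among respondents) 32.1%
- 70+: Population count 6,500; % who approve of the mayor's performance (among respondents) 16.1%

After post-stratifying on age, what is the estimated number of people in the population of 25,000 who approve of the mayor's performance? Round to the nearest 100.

4,500

Apply each group's respondent rate to its population count:
  18–30: 2,750 × 19.7% = 541.75
  31–33: 6,750 × 10.6% = 715.5
  34–42: 4,000 × 15.4% = 616
  43–69: 5,000 × 32.1% = 1605
  70+: 6,500 × 16.1% = 1046.5
Estimated total = 4524.75 → 4,500.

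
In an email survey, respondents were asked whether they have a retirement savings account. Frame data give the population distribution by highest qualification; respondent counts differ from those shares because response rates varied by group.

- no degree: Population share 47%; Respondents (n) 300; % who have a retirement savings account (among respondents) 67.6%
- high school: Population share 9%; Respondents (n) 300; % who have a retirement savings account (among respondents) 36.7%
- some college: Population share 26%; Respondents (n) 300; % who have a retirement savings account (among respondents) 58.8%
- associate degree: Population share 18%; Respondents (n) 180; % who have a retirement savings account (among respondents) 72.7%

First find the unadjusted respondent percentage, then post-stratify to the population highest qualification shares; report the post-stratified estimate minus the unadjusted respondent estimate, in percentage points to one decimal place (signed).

+6.0 percentage points

Without adjustment, the pooled respondent share is:
  (300/1080)×67.6 + (300/1080)×36.7 + (300/1080)×58.8 + (180/1080)×72.7 = 57.4222%
Post-stratified estimate weights by population shares:
  0.47×67.6 + 0.09×36.7 + 0.26×58.8 + 0.18×72.7 = 63.449%
Difference = 63.449 − 57.4222 = 6.0268 pp.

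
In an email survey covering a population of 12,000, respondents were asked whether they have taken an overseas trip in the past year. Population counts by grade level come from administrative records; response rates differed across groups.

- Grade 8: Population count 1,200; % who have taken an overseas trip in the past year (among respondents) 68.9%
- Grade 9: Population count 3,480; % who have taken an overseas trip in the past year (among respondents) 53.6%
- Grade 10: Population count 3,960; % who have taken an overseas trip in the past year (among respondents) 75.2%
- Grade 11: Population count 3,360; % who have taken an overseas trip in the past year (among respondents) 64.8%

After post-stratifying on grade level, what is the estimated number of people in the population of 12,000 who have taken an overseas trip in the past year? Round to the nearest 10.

Apply each group's respondent rate to its population count:
  Grade 8: 1,200 × 68.9% = 826.8
  Grade 9: 3,480 × 53.6% = 1865.28
  Grade 10: 3,960 × 75.2% = 2977.92
  Grade 11: 3,360 × 64.8% = 2177.28
Estimated total = 7847.28 → 7,850.

7,850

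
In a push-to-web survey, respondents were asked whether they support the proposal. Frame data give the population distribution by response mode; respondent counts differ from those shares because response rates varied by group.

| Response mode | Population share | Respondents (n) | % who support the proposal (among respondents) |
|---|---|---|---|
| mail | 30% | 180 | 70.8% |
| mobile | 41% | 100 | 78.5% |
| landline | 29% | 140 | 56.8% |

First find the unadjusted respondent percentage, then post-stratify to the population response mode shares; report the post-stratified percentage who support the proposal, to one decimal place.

69.9%

Without adjustment, the pooled respondent share is:
  (180/420)×70.8 + (100/420)×78.5 + (140/420)×56.8 = 67.9667%
Post-stratifying to population shares instead:
  0.3×70.8 + 0.41×78.5 + 0.29×56.8 = 69.897%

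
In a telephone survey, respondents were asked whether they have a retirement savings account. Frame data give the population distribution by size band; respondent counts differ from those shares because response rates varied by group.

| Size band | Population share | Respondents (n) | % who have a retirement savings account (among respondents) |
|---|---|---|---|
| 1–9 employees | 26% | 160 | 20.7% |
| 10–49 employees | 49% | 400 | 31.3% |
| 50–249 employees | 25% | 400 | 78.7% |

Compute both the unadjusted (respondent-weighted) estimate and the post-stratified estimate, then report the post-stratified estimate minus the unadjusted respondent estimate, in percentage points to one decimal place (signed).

Without adjustment, the pooled respondent share is:
  (160/960)×20.7 + (400/960)×31.3 + (400/960)×78.7 = 49.2833%
Post-stratified estimate weights by population shares:
  0.26×20.7 + 0.49×31.3 + 0.25×78.7 = 40.394%
Difference = 40.394 − 49.2833 = -8.8893 pp.

-8.9 percentage points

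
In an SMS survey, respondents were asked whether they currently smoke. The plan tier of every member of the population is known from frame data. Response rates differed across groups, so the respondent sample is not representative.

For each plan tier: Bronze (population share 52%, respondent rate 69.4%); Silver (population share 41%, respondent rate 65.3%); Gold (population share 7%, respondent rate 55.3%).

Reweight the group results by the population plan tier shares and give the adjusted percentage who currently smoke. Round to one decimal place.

Reweight to the known plan tier distribution:
  Bronze: 0.52 × 69.4 = 36.088
  Silver: 0.41 × 65.3 = 26.773
  Gold: 0.07 × 55.3 = 3.871
Post-stratified estimate = 66.732 → 66.7%.

66.7%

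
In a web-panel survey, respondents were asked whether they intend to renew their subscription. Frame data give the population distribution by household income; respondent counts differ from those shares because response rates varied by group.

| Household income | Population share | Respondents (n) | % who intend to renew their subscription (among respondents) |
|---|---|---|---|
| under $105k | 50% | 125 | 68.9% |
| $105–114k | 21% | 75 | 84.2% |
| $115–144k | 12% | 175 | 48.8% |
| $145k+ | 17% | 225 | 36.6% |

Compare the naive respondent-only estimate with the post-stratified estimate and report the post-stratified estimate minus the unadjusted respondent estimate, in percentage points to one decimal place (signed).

Unadjusted (pooled respondent) estimate weights by respondent counts:
  (125/600)×68.9 + (75/600)×84.2 + (175/600)×48.8 + (225/600)×36.6 = 52.8375%
Post-stratified estimate weights by population shares:
  0.5×68.9 + 0.21×84.2 + 0.12×48.8 + 0.17×36.6 = 64.21%
Difference = 64.21 − 52.8375 = 11.3725 pp.

+11.4 percentage points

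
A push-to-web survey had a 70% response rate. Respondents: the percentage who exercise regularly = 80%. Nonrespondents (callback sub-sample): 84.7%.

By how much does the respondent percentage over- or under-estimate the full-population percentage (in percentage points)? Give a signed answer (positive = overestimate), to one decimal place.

Nonresponse fraction = 1 − 0.7 = 0.3.
Bias = (nonresponse fraction) × (respondent percentage − nonrespondent percentage)
     = 0.3 × (80 − 84.7) = 0.3 × -4.7 = -1.41.

-1.4 percentage points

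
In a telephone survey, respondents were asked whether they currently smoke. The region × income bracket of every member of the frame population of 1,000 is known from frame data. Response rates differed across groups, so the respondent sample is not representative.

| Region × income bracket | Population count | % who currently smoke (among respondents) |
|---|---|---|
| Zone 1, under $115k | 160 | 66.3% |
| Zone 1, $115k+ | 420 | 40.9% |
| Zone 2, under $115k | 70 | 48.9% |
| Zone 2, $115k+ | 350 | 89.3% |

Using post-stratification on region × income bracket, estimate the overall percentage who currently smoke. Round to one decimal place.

Weight each group's respondent value by its population share:
  Zone 1, under $115k: (160/1,000) × 66.3 = 10.608
  Zone 1, $115k+: (420/1,000) × 40.9 = 17.178
  Zone 2, under $115k: (70/1,000) × 48.9 = 3.423
  Zone 2, $115k+: (350/1,000) × 89.3 = 31.255
Post-stratified estimate = 62.464 → 62.5%.

62.5%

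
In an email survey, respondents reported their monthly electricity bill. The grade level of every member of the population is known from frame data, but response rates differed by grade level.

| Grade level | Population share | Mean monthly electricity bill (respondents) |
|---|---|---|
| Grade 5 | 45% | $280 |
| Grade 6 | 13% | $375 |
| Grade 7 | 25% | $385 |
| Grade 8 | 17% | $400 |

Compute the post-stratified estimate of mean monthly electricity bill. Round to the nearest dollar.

$339

Weight each group's respondent value by its population share:
  Grade 5: 0.45 × 280 = 126
  Grade 6: 0.13 × 375 = 48.75
  Grade 7: 0.25 × 385 = 96.25
  Grade 8: 0.17 × 400 = 68
Post-stratified estimate = 339 → $339.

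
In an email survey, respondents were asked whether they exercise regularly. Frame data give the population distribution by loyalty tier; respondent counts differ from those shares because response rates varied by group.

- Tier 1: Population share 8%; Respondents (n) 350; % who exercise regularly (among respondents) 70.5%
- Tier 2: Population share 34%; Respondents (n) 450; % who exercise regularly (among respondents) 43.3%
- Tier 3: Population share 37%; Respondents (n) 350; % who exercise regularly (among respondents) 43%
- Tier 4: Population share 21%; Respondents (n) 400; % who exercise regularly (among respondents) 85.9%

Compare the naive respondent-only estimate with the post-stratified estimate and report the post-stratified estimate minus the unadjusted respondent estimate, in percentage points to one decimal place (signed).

Naive respondent-only estimate (weights = respondent counts):
  (350/1550)×70.5 + (450/1550)×43.3 + (350/1550)×43 + (400/1550)×85.9 = 60.3677%
Post-stratified estimate weights by population shares:
  0.08×70.5 + 0.34×43.3 + 0.37×43 + 0.21×85.9 = 54.311%
Difference = 54.311 − 60.3677 = -6.0567 pp.

-6.1 percentage points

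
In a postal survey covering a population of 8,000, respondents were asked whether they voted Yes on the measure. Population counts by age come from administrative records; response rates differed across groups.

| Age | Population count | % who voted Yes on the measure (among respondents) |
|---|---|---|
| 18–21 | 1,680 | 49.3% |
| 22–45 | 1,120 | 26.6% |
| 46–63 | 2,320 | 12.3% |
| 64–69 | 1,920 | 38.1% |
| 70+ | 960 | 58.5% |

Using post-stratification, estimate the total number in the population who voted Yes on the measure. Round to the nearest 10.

Apply each group's respondent rate to its population count:
  18–21: 1,680 × 49.3% = 828.24
  22–45: 1,120 × 26.6% = 297.92
  46–63: 2,320 × 12.3% = 285.36
  64–69: 1,920 × 38.1% = 731.52
  70+: 960 × 58.5% = 561.6
Estimated total = 2704.64 → 2,700.

2,700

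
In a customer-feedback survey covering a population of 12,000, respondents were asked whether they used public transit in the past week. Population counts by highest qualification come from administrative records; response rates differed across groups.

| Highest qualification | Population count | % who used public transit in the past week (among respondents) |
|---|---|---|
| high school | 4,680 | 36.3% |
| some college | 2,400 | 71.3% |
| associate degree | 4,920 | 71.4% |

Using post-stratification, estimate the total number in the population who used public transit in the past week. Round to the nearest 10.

Apply each group's respondent rate to its population count:
  high school: 4,680 × 36.3% = 1698.84
  some college: 2,400 × 71.3% = 1711.2
  associate degree: 4,920 × 71.4% = 3512.88
Estimated total = 6922.92 → 6,920.

6,920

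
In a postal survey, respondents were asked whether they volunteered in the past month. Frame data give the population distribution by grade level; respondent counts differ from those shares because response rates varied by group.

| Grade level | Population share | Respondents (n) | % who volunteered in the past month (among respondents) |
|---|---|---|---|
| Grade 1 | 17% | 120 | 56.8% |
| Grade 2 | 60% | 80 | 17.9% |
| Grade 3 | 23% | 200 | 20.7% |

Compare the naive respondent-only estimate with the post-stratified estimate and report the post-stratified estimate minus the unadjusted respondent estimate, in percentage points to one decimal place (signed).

-5.8 percentage points

Without adjustment, the pooled respondent share is:
  (120/400)×56.8 + (80/400)×17.9 + (200/400)×20.7 = 30.97%
Reweighting by population grade level shares:
  0.17×56.8 + 0.6×17.9 + 0.23×20.7 = 25.157%
Difference = 25.157 − 30.97 = -5.813 pp.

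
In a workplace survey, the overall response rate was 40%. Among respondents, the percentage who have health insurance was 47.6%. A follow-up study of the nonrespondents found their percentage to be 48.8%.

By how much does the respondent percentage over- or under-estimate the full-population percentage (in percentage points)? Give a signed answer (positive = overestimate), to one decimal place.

Nonresponse fraction = 1 − 0.4 = 0.6.
Bias = (nonresponse fraction) × (respondent percentage − nonrespondent percentage)
     = 0.6 × (47.6 − 48.8) = 0.6 × -1.2 = -0.72.

-0.7 percentage points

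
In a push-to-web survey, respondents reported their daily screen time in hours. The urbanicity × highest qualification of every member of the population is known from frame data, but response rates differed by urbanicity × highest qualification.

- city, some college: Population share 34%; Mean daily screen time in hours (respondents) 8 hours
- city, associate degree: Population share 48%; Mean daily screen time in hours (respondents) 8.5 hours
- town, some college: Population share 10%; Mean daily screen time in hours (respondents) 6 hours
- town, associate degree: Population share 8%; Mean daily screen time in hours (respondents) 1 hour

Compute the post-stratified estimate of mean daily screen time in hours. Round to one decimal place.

Post-stratification weights by population share, not respondent share:
  city, some college: 0.34 × 8 = 2.72
  city, associate degree: 0.48 × 8.5 = 4.08
  town, some college: 0.1 × 6 = 0.6
  town, associate degree: 0.08 × 1 = 0.08
Post-stratified estimate = 7.48 → 7.5.

7.5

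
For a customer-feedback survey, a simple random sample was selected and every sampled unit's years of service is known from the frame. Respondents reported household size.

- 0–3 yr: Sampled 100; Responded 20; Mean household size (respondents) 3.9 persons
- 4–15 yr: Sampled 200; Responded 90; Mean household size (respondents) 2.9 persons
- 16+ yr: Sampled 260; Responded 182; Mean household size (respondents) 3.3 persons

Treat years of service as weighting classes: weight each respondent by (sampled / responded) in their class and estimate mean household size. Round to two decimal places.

3.26

Class response rates: 0–3 yr 20/100 = 20%, 4–15 yr 90/200 = 45%, 16+ yr 182/260 = 70%.
Inverse-response-rate weighting restores each class to its sampled count, so class totals weight by n_sampled:
  0–3 yr: 100 × 3.9 = 390
  4–15 yr: 200 × 2.9 = 580
  16+ yr: 260 × 3.3 = 858
Adjusted estimate = 1828 / 560 = 3.26429 → 3.26.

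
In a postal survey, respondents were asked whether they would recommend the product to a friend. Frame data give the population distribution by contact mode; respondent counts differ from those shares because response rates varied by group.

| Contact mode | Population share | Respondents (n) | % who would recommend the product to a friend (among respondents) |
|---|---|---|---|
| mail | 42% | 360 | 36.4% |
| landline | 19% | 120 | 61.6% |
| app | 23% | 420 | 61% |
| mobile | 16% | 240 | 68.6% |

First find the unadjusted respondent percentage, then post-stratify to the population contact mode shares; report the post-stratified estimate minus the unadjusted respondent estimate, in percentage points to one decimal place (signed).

Naive respondent-only estimate (weights = respondent counts):
  (360/1140)×36.4 + (120/1140)×61.6 + (420/1140)×61 + (240/1140)×68.6 = 54.8947%
Post-stratified estimate weights by population shares:
  0.42×36.4 + 0.19×61.6 + 0.23×61 + 0.16×68.6 = 51.998%
Difference = 51.998 − 54.8947 = -2.8967 pp.

-2.9 percentage points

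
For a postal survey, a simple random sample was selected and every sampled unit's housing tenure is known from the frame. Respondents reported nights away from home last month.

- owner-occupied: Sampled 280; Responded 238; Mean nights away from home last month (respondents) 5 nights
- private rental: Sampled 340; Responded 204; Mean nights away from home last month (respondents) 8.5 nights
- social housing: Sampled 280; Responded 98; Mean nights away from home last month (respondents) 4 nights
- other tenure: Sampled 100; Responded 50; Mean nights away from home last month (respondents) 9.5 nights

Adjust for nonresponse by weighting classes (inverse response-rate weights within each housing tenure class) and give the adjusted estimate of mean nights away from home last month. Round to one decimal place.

Response rates by class: owner-occupied 238/280 = 85%, private rental 204/340 = 60%, social housing 98/280 = 35%, other tenure 50/100 = 50%.
Inverse-response-rate weighting restores each class to its sampled count, so class totals weight by n_sampled:
  owner-occupied: 280 × 5 = 1400
  private rental: 340 × 8.5 = 2890
  social housing: 280 × 4 = 1120
  other tenure: 100 × 9.5 = 950
Adjusted estimate = 6360 / 1,000 = 6.36 → 6.4.

6.4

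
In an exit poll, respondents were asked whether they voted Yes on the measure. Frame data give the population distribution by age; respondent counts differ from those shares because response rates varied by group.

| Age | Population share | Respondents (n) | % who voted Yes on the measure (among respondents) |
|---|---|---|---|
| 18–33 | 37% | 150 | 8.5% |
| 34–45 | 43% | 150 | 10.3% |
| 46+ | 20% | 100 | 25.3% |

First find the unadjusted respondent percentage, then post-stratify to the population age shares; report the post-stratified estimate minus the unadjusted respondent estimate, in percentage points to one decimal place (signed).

-0.7 percentage points

Unadjusted (pooled respondent) estimate weights by respondent counts:
  (150/400)×8.5 + (150/400)×10.3 + (100/400)×25.3 = 13.375%
Post-stratifying to population shares instead:
  0.37×8.5 + 0.43×10.3 + 0.2×25.3 = 12.634%
Difference = 12.634 − 13.375 = -0.741 pp.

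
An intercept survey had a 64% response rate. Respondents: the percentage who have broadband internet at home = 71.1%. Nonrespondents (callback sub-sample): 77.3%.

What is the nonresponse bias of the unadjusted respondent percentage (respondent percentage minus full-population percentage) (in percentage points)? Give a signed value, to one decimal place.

Nonresponse fraction = 1 − 0.64 = 0.36.
Bias = (nonresponse fraction) × (respondent percentage − nonrespondent percentage)
     = 0.36 × (71.1 − 77.3) = 0.36 × -6.2 = -2.232.

-2.2 percentage points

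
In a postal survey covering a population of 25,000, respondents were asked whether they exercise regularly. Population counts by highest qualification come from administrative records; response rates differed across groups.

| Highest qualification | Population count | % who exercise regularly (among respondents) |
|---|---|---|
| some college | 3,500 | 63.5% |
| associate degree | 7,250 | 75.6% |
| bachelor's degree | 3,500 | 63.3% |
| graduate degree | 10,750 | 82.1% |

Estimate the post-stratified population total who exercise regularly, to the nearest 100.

Estimated count per cell = population count × respondent percentage:
  some college: 3,500 × 63.5% = 2222.5
  associate degree: 7,250 × 75.6% = 5481
  bachelor's degree: 3,500 × 63.3% = 2215.5
  graduate degree: 10,750 × 82.1% = 8825.75
Estimated total = 18744.8 → 18,700.

18,700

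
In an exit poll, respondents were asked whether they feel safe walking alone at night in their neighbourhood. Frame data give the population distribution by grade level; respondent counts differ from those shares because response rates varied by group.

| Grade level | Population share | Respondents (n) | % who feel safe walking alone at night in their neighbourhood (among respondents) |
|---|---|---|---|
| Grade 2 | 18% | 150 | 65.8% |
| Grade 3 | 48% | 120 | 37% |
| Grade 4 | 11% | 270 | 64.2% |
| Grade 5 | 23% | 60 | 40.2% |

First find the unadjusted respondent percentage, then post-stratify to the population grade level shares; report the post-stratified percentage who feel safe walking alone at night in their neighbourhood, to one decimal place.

Without adjustment, the pooled respondent share is:
  (150/600)×65.8 + (120/600)×37 + (270/600)×64.2 + (60/600)×40.2 = 56.76%
Post-stratified estimate weights by population shares:
  0.18×65.8 + 0.48×37 + 0.11×64.2 + 0.23×40.2 = 45.912%

45.9%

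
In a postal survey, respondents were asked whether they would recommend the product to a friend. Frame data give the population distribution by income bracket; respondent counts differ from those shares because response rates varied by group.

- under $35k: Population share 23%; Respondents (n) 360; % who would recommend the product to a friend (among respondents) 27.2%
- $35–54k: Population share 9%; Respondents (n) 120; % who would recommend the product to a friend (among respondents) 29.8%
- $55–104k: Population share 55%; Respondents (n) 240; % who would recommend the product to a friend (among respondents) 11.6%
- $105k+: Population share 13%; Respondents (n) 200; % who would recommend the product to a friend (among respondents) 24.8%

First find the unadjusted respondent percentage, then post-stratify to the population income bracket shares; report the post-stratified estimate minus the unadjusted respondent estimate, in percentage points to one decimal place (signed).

-4.4 percentage points

Naive respondent-only estimate (weights = respondent counts):
  (360/920)×27.2 + (120/920)×29.8 + (240/920)×11.6 + (200/920)×24.8 = 22.9478%
Post-stratified estimate weights by population shares:
  0.23×27.2 + 0.09×29.8 + 0.55×11.6 + 0.13×24.8 = 18.542%
Difference = 18.542 − 22.9478 = -4.4058 pp.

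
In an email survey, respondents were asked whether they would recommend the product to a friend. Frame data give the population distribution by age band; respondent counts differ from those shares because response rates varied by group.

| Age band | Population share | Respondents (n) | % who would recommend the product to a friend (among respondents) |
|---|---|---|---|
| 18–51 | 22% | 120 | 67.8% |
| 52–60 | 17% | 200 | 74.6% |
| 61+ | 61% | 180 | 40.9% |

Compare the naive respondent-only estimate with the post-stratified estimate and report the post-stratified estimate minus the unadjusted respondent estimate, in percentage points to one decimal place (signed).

-8.3 percentage points

Without adjustment, the pooled respondent share is:
  (120/500)×67.8 + (200/500)×74.6 + (180/500)×40.9 = 60.836%
Post-stratifying to population shares instead:
  0.22×67.8 + 0.17×74.6 + 0.61×40.9 = 52.547%
Difference = 52.547 − 60.836 = -8.289 pp.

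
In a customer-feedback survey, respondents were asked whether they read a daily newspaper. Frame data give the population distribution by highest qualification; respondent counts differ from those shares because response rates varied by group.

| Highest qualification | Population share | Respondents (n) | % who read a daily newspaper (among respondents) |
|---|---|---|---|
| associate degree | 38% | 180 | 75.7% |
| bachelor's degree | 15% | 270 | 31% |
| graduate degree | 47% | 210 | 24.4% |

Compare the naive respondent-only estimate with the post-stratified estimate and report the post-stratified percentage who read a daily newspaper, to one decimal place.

Without adjustment, the pooled respondent share is:
  (180/660)×75.7 + (270/660)×31 + (210/660)×24.4 = 41.0909%
Reweighting by population highest qualification shares:
  0.38×75.7 + 0.15×31 + 0.47×24.4 = 44.884%

44.9%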